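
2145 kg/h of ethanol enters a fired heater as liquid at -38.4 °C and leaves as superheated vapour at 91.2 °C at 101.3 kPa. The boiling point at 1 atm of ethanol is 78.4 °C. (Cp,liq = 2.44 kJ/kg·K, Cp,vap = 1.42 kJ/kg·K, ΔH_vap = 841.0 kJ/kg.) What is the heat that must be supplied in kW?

Q = 682 kW

liquid -38.4→78.4 °C: 284.99 kJ/kg
vaporisation at 78.4 °C: 841 kJ/kg
vapour 78.4→91.2 °C: 18.176 kJ/kg
Δh = 284.99 + 841 + 18.176 = 1144.2 kJ/kg
Q = ṁ·Δh = 2145 kg/h × 1144.2 kJ/kg = 2.4542e+06 kJ/h
|Q| = 681.73 kW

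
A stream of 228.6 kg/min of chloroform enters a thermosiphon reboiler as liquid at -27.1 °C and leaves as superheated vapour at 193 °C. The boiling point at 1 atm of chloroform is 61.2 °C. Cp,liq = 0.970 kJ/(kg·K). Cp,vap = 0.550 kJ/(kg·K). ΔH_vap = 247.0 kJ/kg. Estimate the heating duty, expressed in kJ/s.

Q = 1540 kJ/s

liquid -27.1→61.2 °C: 85.651 kJ/kg
vaporisation at 61.2 °C: 247 kJ/kg
vapour 61.2→193 °C: 72.49 kJ/kg
Δh = 85.651 + 247 + 72.49 = 405.14 kJ/kg
Q = ṁ·Δh = 228.6 kg/min × 405.14 kJ/kg = 92615 kJ/min
|Q| = 1543.6 kW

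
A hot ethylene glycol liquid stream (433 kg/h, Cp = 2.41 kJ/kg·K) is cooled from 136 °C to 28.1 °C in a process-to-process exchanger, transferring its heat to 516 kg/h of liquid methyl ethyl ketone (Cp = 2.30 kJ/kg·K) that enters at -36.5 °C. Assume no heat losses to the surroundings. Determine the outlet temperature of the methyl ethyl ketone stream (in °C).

T_c,out = 58.4 °C

Heat released by hot stream: Q = 433 × 2.41 × (136 − 28.1) = 112600 kJ/h
Energy balance on cold side (adiabatic exchanger): Q = ṁ_c·Cp_c·(T_c,out − T_c,in)
T_c,out = -36.5 + 112600/(516 × 2.30) = 58.374 °C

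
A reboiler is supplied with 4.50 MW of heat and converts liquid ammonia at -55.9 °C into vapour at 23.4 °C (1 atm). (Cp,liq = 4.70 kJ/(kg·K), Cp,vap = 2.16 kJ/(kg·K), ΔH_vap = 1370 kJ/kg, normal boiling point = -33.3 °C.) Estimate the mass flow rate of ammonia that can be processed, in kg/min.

Δh = 4.70×(-33.3−-55.9) + 1370 + 2.16×(23.4−-33.3) = 1598.7 kJ/kg
Q = 4.50 MW = 4500 kJ/s = 270000 kJ/min
ṁ = Q/Δh = 270000 / 1598.7 = 168.89 kg/min

ṁ = 169 kg/min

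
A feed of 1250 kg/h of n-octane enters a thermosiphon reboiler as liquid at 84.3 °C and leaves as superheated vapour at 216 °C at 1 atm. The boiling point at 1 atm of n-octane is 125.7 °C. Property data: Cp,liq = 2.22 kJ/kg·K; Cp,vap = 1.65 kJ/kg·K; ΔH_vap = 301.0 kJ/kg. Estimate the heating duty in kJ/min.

Q = 11300 kJ/min

liquid 84.3→125.7 °C: 91.908 kJ/kg
vaporisation at 125.7 °C: 301 kJ/kg
vapour 125.7→216 °C: 148.99 kJ/kg
Δh = 91.908 + 301 + 148.99 = 541.9 kJ/kg
Q = ṁ·Δh = 1250 kg/h × 541.9 kJ/kg = 677380 kJ/h
|Q| = 188.16 kW = 11290 kJ/min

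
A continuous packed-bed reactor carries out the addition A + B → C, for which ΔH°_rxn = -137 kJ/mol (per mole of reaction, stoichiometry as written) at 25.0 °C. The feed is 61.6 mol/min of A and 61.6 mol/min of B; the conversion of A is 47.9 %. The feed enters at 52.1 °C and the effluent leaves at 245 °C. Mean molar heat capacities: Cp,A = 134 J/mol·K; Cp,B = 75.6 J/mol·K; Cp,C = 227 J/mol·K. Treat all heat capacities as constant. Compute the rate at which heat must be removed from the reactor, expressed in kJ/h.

Extent of reaction ξ = 0.479 × 61.6 = 29.506 mol/min
Reaction term: ξ·ΔH°_rxn = 29.506 × -137 = -4042.4 kJ/min
Sensible, feed 52.1→25 °C: -349.9 kJ/min
Outlet flows (mol/min): A 32.094, B 32.094, C 29.506
Sensible, products 25→245 °C: 2953.4 kJ/min
Q = ΔH = -1438.8 kJ/min = -23.98 kW
Heat removed = 86329 kJ/h

Q_out = 86300 kJ/h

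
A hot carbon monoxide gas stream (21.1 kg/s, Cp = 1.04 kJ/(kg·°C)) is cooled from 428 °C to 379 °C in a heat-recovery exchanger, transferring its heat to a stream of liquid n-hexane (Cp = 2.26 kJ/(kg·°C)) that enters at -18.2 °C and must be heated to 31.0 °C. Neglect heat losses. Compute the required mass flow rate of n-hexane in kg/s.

Heat released by hot stream: Q = 21.1 × 1.04 × (428 − 379) = 1075.3 kJ/s
Energy balance on cold side (adiabatic exchanger): Q = ṁ_c·Cp_c·(T_c,out − T_c,in)
ṁ_c = 1075.3 / [2.26 × (31.0 − -18.2)] = 9.6703 kg/s

ṁ_c = 9.67 kg/s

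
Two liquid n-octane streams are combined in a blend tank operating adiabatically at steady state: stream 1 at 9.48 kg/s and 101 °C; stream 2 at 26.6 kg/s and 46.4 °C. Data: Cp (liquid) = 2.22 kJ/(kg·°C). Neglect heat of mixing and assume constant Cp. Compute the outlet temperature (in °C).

Energy balance with Q = 0: Σ ṁᵢCp,ᵢ(T_out − Tᵢ) = 0
T_out = Σ ṁᵢCp,ᵢTᵢ / Σ ṁᵢCp,ᵢ
      = 4865.6 / 80.098 = 60.746 °C

T_out = 60.7 °C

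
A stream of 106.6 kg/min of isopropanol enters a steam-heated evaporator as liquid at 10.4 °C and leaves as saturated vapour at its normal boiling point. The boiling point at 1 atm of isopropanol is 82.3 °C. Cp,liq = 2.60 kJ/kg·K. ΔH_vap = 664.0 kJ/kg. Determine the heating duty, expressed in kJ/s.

liquid 10.4→82.3 °C: 186.94 kJ/kg
vaporisation at 82.3 °C: 664 kJ/kg
Δh = 186.94 + 664 = 850.94 kJ/kg
Q = ṁ·Δh = 106.6 kg/min × 850.94 kJ/kg = 90710 kJ/min
|Q| = 1511.8 kW

Q = 1510 kJ/s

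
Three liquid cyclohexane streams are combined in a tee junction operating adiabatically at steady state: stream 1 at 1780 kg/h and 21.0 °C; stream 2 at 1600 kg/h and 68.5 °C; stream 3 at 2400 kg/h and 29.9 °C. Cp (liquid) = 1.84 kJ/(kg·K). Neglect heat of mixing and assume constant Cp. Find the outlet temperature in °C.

T_out = 37.8 °C

Adiabatic, steady state ⇒ Σ ṁᵢCp,ᵢ(T_out − Tᵢ) = 0
T_out = Σ ṁᵢCp,ᵢTᵢ / Σ ṁᵢCp,ᵢ
      = 402480 / 10635 = 37.844 °C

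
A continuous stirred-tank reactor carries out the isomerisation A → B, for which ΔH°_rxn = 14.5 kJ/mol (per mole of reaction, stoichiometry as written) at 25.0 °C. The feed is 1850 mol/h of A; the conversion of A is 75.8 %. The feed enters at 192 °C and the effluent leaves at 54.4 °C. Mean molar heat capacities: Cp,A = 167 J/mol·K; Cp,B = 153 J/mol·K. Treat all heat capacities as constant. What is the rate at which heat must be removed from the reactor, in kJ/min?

Extent of reaction ξ = 0.758 × 1850 = 1402.3 mol/h
Reaction term: ξ·ΔH°_rxn = 1402.3 × 14.5 = 20333 kJ/h
Sensible, feed 192→25 °C: -51595 kJ/h
Outlet flows (mol/h): A 447.7, B 1402.3
Sensible, products 25→54.4 °C: 8505.9 kJ/h
Q = ΔH = -22755 kJ/h = -6.3209 kW
Heat removed = 379.26 kJ/min

Q_out = 379 kJ/min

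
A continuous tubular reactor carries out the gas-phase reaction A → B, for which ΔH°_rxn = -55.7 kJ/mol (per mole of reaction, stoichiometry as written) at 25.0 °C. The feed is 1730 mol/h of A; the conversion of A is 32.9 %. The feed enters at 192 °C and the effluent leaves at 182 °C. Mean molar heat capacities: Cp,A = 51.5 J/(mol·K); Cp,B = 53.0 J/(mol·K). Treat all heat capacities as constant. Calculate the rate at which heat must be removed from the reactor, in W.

Extent of reaction ξ = 0.329 × 1730 = 569.17 mol/h
Reaction term: ξ·ΔH°_rxn = 569.17 × -55.7 = -31703 kJ/h
Sensible, feed 192→25 °C: -14879 kJ/h
Outlet flows (mol/h): A 1160.8, B 569.17
Sensible, products 25→182 °C: 14122 kJ/h
Q = ΔH = -32460 kJ/h = -9.0166 kW
Heat removed = 9016.6 W

Q_out = 9020 W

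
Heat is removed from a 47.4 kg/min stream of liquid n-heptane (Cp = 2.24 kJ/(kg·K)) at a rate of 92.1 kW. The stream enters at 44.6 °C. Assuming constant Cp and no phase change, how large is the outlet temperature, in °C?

Q = 92.1 kW = 5526 kJ/min
ΔT = Q/(ṁ·Cp) = 5526/(47.4×2.24) = 52.046 K
T_out = 44.6 − 52.046 = -7.4457 °C

T_out = -7.45 °C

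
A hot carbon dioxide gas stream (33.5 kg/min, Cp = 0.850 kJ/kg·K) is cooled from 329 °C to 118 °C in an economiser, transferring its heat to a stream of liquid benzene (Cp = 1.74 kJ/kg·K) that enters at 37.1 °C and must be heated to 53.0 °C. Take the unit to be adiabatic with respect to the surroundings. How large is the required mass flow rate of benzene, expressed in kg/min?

ṁ_c = 217 kg/min

Heat released by hot stream: Q = 33.5 × 0.850 × (329 − 118) = 6008.2 kJ/min
Energy balance on cold side (adiabatic exchanger): Q = ṁ_c·Cp_c·(T_c,out − T_c,in)
ṁ_c = 6008.2 / [1.74 × (53.0 − 37.1)] = 217.17 kg/min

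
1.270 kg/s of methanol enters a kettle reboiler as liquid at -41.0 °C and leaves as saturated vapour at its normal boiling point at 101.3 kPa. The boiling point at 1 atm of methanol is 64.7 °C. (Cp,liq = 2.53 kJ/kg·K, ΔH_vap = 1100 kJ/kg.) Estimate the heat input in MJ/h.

Q = 6250 MJ/h

liquid -41.0→64.7 °C: 267.42 kJ/kg
vaporisation at 64.7 °C: 1100 kJ/kg
Δh = 267.42 + 1100 = 1367.4 kJ/kg
Q = ṁ·Δh = 1.270 kg/s × 1367.4 kJ/kg = 1736.6 kJ/s
|Q| = 1736.6 kW = 6251.8 MJ/h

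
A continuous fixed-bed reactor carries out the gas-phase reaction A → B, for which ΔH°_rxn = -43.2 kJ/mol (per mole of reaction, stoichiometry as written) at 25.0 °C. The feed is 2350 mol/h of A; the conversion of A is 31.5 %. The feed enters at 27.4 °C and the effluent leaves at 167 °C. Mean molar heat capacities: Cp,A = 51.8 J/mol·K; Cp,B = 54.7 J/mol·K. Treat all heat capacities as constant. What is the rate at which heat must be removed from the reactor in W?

Q_out = 4080 W

Extent of reaction ξ = 0.315 × 2350 = 740.25 mol/h
Reaction term: ξ·ΔH°_rxn = 740.25 × -43.2 = -31979 kJ/h
Sensible, feed 27.4→25 °C: -292.15 kJ/h
Outlet flows (mol/h): A 1609.8, B 740.25
Sensible, products 25→167 °C: 17590 kJ/h
Q = ΔH = -14680 kJ/h = -4.0779 kW
Heat removed = 4077.9 W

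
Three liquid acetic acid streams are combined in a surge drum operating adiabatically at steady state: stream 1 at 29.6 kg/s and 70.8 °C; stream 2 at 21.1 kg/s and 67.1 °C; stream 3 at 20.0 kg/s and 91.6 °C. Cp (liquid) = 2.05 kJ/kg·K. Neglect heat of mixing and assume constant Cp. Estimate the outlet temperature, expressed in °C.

No heat crosses the boundary, so H_out = H_in.
T_out = Σ ṁᵢCp,ᵢTᵢ / Σ ṁᵢCp,ᵢ
      = 10954 / 144.94 = 75.58 °C

T_out = 75.6 °C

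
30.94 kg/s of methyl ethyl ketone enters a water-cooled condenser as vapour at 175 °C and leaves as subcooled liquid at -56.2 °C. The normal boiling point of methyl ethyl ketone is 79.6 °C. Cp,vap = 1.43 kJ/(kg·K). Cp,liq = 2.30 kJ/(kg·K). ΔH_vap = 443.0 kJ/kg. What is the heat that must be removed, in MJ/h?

Q_c = 99300 MJ/h

vapour 175→79.6 °C: -136.42 kJ/kg
condensation at 79.6 °C: -443 kJ/kg
liquid 79.6→-56.2 °C: -312.34 kJ/kg
Δh = -136.42 + -443 + -312.34 = -891.76 kJ/kg
Q = ṁ·Δh = 30.94 kg/s × -891.76 kJ/kg = -27591 kJ/s
|Q| = 27591 kW = 99328 MJ/h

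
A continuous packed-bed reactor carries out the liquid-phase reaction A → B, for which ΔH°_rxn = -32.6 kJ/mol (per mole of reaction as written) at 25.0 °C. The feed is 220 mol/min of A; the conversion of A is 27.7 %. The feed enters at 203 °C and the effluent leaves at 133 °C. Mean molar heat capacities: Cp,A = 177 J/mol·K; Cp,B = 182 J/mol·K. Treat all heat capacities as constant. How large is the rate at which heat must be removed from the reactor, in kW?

Extent of reaction ξ = 0.277 × 220 = 60.94 mol/min
Reaction term: ξ·ΔH°_rxn = 60.94 × -32.6 = -1986.6 kJ/min
Sensible, feed 203→25 °C: -6931.3 kJ/min
Outlet flows (mol/min): A 159.06, B 60.94
Sensible, products 25→133 °C: 4238.4 kJ/min
Q = ΔH = -4679.5 kJ/min = -77.992 kW
Heat removed = 77.992 kW

Q_out = 78.0 kW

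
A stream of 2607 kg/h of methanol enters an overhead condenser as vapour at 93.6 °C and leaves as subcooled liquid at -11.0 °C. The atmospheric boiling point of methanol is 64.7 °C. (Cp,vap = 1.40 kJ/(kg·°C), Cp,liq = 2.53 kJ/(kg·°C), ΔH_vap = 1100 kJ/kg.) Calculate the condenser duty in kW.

vapour 93.6→64.7 °C: -40.46 kJ/kg
condensation at 64.7 °C: -1100 kJ/kg
liquid 64.7→-11.0 °C: -191.52 kJ/kg
Δh = -40.46 + -1100 + -191.52 = -1332 kJ/kg
Q = ṁ·Δh = 2607 kg/h × -1332 kJ/kg = -3.4725e+06 kJ/h
|Q| = 964.58 kW

Q_c = 965 kW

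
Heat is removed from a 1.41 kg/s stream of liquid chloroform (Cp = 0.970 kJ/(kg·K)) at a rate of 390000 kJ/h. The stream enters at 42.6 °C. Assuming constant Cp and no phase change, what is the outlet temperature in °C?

Q = 390000 kJ/h = 108.33 kJ/s
ΔT = Q/(ṁ·Cp) = 108.33/(1.41×0.970) = 79.208 K
T_out = 42.6 − 79.208 = -36.608 °C

T_out = -36.6 °C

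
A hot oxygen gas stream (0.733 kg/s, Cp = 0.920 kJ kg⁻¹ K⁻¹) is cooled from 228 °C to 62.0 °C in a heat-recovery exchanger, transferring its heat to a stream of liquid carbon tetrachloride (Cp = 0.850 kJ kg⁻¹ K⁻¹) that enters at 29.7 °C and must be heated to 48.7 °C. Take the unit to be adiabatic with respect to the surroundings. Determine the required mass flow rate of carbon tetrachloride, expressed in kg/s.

Heat released by hot stream: Q = 0.733 × 0.920 × (228 − 62.0) = 111.94 kJ/s
Energy balance on cold side (adiabatic exchanger): Q = ṁ_c·Cp_c·(T_c,out − T_c,in)
ṁ_c = 111.94 / [0.850 × (48.7 − 29.7)] = 6.9315 kg/s

ṁ_c = 6.93 kg/s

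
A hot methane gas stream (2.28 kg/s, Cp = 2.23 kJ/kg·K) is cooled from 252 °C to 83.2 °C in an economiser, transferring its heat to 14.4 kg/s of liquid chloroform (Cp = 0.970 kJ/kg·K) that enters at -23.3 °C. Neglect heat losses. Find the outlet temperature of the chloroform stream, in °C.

T_c,out = 38.1 °C

Heat released by hot stream: Q = 2.28 × 2.23 × (252 − 83.2) = 858.25 kJ/s
Energy balance on cold side (adiabatic exchanger): Q = ṁ_c·Cp_c·(T_c,out − T_c,in)
T_c,out = -23.3 + 858.25/(14.4 × 0.970) = 38.144 °C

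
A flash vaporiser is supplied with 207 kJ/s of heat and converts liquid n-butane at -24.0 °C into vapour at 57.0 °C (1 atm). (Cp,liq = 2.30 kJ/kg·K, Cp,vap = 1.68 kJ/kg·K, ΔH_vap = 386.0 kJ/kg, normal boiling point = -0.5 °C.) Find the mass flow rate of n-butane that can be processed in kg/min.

ṁ = 23.1 kg/min

Δh = 2.30×(-0.5−-24.0) + 386.0 + 1.68×(57.0−-0.5) = 536.65 kJ/kg
Q = 207 kJ/s = 207 kJ/s = 12420 kJ/min
ṁ = Q/Δh = 12420 / 536.65 = 23.144 kg/min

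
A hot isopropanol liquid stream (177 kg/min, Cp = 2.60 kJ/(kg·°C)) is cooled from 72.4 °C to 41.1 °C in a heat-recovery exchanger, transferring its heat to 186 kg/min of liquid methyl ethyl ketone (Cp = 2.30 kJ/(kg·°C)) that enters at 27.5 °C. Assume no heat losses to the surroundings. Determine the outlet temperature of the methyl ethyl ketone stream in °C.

Heat released by hot stream: Q = 177 × 2.60 × (72.4 − 41.1) = 14404 kJ/min
Energy balance on cold side (adiabatic exchanger): Q = ṁ_c·Cp_c·(T_c,out − T_c,in)
T_c,out = 27.5 + 14404/(186 × 2.30) = 61.171 °C

T_c,out = 61.2 °C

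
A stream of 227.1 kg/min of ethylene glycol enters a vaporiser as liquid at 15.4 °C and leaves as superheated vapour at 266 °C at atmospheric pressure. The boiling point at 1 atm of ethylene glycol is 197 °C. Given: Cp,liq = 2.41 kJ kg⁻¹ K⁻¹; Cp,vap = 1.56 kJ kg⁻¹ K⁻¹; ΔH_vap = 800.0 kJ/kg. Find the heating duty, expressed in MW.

Q = 5.09 MW

liquid 15.4→197 °C: 437.66 kJ/kg
vaporisation at 197 °C: 800 kJ/kg
vapour 197→266 °C: 107.64 kJ/kg
Δh = 437.66 + 800 + 107.64 = 1345.3 kJ/kg
Q = ṁ·Δh = 227.1 kg/min × 1345.3 kJ/kg = 305520 kJ/min
|Q| = 5091.9 kW = 5.0919 MW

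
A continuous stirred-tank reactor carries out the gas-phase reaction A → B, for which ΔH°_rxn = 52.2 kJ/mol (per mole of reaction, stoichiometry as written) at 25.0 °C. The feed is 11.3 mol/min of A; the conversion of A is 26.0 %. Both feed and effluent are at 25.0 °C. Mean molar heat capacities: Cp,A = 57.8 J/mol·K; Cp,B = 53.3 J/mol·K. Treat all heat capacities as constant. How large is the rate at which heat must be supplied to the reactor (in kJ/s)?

Q_in = 2.56 kJ/s

Extent of reaction ξ = 0.260 × 11.3 = 2.938 mol/min
Reaction term: ξ·ΔH°_rxn = 2.938 × 52.2 = 153.36 kJ/min
Q = ΔH = 153.36 kJ/min = 2.5561 kW
Heat supplied = 2.5561 kJ/s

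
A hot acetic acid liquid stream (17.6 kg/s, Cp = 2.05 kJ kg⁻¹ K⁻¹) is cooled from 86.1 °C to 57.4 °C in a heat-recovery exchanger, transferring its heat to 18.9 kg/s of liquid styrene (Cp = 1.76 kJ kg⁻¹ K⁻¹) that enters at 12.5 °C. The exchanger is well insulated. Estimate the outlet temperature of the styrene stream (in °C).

T_c,out = 43.6 °C

Heat released by hot stream: Q = 17.6 × 2.05 × (86.1 − 57.4) = 1035.5 kJ/s
Energy balance on cold side (adiabatic exchanger): Q = ṁ_c·Cp_c·(T_c,out − T_c,in)
T_c,out = 12.5 + 1035.5/(18.9 × 1.76) = 43.63 °C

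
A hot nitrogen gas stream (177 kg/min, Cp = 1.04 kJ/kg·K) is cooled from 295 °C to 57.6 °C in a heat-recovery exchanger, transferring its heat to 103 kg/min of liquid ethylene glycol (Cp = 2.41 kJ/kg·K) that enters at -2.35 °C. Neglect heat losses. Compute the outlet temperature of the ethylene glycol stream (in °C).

Heat released by hot stream: Q = 177 × 1.04 × (295 − 57.6) = 43701 kJ/min
Energy balance on cold side (adiabatic exchanger): Q = ṁ_c·Cp_c·(T_c,out − T_c,in)
T_c,out = -2.35 + 43701/(103 × 2.41) = 173.7 °C

T_c,out = 174 °C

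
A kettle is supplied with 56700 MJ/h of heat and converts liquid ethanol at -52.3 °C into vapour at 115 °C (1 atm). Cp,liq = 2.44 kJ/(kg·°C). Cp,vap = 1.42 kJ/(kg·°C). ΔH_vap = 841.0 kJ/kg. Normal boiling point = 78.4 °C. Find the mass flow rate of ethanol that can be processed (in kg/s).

ṁ = 13.0 kg/s

Δh = 2.44×(78.4−-52.3) + 841.0 + 1.42×(115−78.4) = 1211.9 kJ/kg
Q = 56700 MJ/h = 15750 kJ/s = 15750 kJ/s
ṁ = Q/Δh = 15750 / 1211.9 = 12.996 kg/s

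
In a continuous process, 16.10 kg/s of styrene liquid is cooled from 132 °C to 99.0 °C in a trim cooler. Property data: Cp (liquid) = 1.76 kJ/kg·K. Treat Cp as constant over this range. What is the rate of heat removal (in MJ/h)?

Q = ṁ·Cp·ΔT = 16.10 × 1.76 × (99.0 − 132) = -935.09 kJ/s
Cooling duty = 3366.3 MJ/h

Q_c = 3370 MJ/h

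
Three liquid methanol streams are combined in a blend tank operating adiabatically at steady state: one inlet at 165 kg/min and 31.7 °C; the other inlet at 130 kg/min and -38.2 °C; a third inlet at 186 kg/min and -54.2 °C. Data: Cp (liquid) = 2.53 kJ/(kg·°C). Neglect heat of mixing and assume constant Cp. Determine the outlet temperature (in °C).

T_out = -20.4 °C

Adiabatic, steady state ⇒ Σ ṁᵢCp,ᵢ(T_out − Tᵢ) = 0
Σ ṁᵢCp,ᵢTᵢ = 165×2.53×31.7 + 130×2.53×-38.2 + 186×2.53×-54.2 = -24836
Σ ṁᵢCp,ᵢ = 165×2.53 + 130×2.53 + 186×2.53 = 1216.9
T_out = -24836 / 1216.9 = -20.409 °C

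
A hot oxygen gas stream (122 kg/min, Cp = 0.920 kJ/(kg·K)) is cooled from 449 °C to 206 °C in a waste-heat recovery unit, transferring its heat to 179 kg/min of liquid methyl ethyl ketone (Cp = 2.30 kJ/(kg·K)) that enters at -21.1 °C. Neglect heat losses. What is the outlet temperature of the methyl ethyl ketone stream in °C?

T_c,out = 45.1 °C

Heat released by hot stream: Q = 122 × 0.920 × (449 − 206) = 27274 kJ/min
Energy balance on cold side (adiabatic exchanger): Q = ṁ_c·Cp_c·(T_c,out − T_c,in)
T_c,out = -21.1 + 27274/(179 × 2.30) = 45.148 °C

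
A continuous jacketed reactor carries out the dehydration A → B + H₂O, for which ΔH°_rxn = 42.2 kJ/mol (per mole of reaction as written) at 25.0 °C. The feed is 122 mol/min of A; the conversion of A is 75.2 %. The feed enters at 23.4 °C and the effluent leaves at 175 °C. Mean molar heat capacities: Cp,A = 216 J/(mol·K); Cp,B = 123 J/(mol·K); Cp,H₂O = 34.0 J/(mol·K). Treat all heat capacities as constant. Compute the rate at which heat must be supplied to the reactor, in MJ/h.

Extent of reaction ξ = 0.752 × 122 = 91.744 mol/min
Reaction term: ξ·ΔH°_rxn = 91.744 × 42.2 = 3871.6 kJ/min
Sensible, feed 23.4→25 °C: 42.163 kJ/min
Outlet flows (mol/min): A 30.256, B 91.744, H₂O 91.744
Sensible, products 25→175 °C: 3140.9 kJ/min
Q = ΔH = 7054.6 kJ/min = 117.58 kW
Heat supplied = 423.28 MJ/h

Q_in = 423 MJ/h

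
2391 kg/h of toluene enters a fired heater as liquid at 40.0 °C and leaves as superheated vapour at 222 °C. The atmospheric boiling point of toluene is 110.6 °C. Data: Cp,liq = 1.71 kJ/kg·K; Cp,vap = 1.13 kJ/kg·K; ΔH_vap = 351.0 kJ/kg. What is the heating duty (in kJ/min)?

Q = 23800 kJ/min

liquid 40.0→110.6 °C: 120.73 kJ/kg
vaporisation at 110.6 °C: 351 kJ/kg
vapour 110.6→222 °C: 125.88 kJ/kg
Δh = 120.73 + 351 + 125.88 = 597.61 kJ/kg
Q = ṁ·Δh = 2391 kg/h × 597.61 kJ/kg = 1.4289e+06 kJ/h
|Q| = 396.91 kW = 23815 kJ/min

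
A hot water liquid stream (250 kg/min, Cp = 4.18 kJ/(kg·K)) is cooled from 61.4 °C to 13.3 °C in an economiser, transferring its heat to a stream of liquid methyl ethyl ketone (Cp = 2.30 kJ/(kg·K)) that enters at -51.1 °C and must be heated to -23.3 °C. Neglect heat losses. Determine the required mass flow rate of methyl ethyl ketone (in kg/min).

Heat released by hot stream: Q = 250 × 4.18 × (61.4 − 13.3) = 50264 kJ/min
Energy balance on cold side (adiabatic exchanger): Q = ṁ_c·Cp_c·(T_c,out − T_c,in)
ṁ_c = 50264 / [2.30 × (-23.3 − -51.1)] = 786.12 kg/min

ṁ_c = 786 kg/min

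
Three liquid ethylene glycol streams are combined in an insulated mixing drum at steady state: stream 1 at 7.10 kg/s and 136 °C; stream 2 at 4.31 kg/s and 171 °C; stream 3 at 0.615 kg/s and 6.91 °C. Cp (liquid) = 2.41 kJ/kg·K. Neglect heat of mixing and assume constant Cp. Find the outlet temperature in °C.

T_out = 142 °C

Energy balance with Q = 0: Σ ṁᵢCp,ᵢ(T_out − Tᵢ) = 0
T_out = Σ ṁᵢCp,ᵢTᵢ / Σ ṁᵢCp,ᵢ
      = 4113.5 / 28.98 = 141.94 °C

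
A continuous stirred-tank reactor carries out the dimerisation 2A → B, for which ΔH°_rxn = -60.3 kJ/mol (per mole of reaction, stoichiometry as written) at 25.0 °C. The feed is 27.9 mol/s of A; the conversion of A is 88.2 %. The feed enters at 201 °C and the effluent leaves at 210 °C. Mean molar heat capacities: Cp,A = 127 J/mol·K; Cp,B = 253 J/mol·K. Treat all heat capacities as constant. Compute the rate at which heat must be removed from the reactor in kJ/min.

Q_out = 42700 kJ/min

Extent of reaction ξ = 0.882 × 27.9 / 2 = 12.304 mol/s
Reaction term: ξ·ΔH°_rxn = 12.304 × -60.3 = -741.93 kJ/s
Sensible, feed 201→25 °C: -623.62 kJ/s
Outlet flows (mol/s): A 3.2922, B 12.304
Sensible, products 25→210 °C: 653.23 kJ/s
Q = ΔH = -712.31 kJ/s = -712.31 kW
Heat removed = 42739 kJ/min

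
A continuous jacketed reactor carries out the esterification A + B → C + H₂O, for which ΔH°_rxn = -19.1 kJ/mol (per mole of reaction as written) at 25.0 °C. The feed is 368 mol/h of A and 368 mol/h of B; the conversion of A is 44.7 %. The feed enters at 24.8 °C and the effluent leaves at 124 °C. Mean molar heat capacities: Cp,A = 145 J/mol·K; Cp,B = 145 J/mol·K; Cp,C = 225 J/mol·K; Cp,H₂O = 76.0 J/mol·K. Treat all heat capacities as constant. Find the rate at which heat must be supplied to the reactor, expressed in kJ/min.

Extent of reaction ξ = 0.447 × 368 = 164.5 mol/h
Reaction term: ξ·ΔH°_rxn = 164.5 × -19.1 = -3141.9 kJ/h
Sensible, feed 24.8→25 °C: 21.344 kJ/h
Outlet flows (mol/h): A 203.5, B 203.5, C 164.5, H₂O 164.5
Sensible, products 25→124 °C: 10744 kJ/h
Q = ΔH = 7623.9 kJ/h = 2.1177 kW
Heat supplied = 127.06 kJ/min

Q_in = 127 kJ/min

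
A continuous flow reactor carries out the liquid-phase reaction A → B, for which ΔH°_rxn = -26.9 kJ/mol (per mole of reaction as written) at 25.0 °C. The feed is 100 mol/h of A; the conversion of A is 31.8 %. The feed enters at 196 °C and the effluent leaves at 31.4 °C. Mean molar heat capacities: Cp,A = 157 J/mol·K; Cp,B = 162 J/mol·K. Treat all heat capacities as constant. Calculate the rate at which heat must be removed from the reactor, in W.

Extent of reaction ξ = 0.318 × 100 = 31.8 mol/h
Reaction term: ξ·ΔH°_rxn = 31.8 × -26.9 = -855.42 kJ/h
Sensible, feed 196→25 °C: -2684.7 kJ/h
Outlet flows (mol/h): A 68.2, B 31.8
Sensible, products 25→31.4 °C: 101.5 kJ/h
Q = ΔH = -3438.6 kJ/h = -0.95517 kW
Heat removed = 955.17 W

Q_out = 955 W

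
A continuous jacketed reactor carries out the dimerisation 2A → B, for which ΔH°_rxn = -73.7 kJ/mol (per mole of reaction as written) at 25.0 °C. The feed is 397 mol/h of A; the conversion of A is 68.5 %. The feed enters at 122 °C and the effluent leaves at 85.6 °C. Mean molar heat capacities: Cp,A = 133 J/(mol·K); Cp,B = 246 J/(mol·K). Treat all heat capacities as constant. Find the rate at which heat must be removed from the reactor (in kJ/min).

Extent of reaction ξ = 0.685 × 397 / 2 = 135.97 mol/h
Reaction term: ξ·ΔH°_rxn = 135.97 × -73.7 = -10021 kJ/h
Sensible, feed 122→25 °C: -5121.7 kJ/h
Outlet flows (mol/h): A 125.06, B 135.97
Sensible, products 25→85.6 °C: 3034.9 kJ/h
Q = ΔH = -12108 kJ/h = -3.3633 kW
Heat removed = 201.8 kJ/min

Q_out = 202 kJ/min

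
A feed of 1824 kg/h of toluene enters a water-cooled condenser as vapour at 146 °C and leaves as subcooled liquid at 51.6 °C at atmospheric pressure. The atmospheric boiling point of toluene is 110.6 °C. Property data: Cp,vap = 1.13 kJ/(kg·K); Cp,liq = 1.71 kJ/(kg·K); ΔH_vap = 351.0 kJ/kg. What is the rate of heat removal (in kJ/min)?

vapour 146→110.6 °C: -40.002 kJ/kg
condensation at 110.6 °C: -351 kJ/kg
liquid 110.6→51.6 °C: -100.89 kJ/kg
Δh = -40.002 + -351 + -100.89 = -491.89 kJ/kg
Q = ṁ·Δh = 1824 kg/h × -491.89 kJ/kg = -897210 kJ/h
|Q| = 249.23 kW = 14954 kJ/min

Q_c = 15000 kJ/min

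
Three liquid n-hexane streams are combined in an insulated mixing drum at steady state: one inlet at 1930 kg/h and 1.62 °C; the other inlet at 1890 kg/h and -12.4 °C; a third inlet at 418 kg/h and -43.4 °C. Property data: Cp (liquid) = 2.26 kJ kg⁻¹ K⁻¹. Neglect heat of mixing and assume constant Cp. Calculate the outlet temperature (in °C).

T_out = -9.07 °C

Energy balance with Q = 0: Σ ṁᵢCp,ᵢ(T_out − Tᵢ) = 0
Σ ṁᵢCp,ᵢTᵢ = 1930×2.26×1.62 + 1890×2.26×-12.4 + 418×2.26×-43.4 = -86898
Σ ṁᵢCp,ᵢ = 1930×2.26 + 1890×2.26 + 418×2.26 = 9577.9
T_out = -86898 / 9577.9 = -9.0728 °C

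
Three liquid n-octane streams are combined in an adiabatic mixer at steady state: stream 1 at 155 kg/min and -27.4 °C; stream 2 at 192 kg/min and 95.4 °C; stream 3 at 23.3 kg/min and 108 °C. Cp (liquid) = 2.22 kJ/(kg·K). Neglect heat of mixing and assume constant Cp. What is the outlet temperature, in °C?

Adiabatic, steady state ⇒ Σ ṁᵢCp,ᵢ(T_out − Tᵢ) = 0
Σ ṁᵢCp,ᵢTᵢ = 155×2.22×-27.4 + 192×2.22×95.4 + 23.3×2.22×108 = 36821
Σ ṁᵢCp,ᵢ = 155×2.22 + 192×2.22 + 23.3×2.22 = 822.07
T_out = 36821 / 822.07 = 44.791 °C

T_out = 44.8 °C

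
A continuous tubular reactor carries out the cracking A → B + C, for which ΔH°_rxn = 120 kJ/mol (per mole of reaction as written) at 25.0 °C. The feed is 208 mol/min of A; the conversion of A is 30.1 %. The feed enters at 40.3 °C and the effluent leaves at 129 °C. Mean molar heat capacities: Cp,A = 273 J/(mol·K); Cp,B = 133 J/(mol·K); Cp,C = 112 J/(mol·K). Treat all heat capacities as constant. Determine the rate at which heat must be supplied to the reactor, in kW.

Extent of reaction ξ = 0.301 × 208 = 62.608 mol/min
Reaction term: ξ·ΔH°_rxn = 62.608 × 120 = 7513 kJ/min
Sensible, feed 40.3→25 °C: -868.8 kJ/min
Outlet flows (mol/min): A 145.39, B 62.608, C 62.608
Sensible, products 25→129 °C: 5723.2 kJ/min
Q = ΔH = 12367 kJ/min = 206.12 kW
Heat supplied = 206.12 kW

Q_in = 206 kW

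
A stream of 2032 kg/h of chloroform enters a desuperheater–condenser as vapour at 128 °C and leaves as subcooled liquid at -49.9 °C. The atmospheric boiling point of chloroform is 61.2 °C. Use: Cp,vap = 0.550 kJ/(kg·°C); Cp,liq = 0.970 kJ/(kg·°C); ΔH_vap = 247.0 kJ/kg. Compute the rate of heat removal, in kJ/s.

vapour 128→61.2 °C: -36.74 kJ/kg
condensation at 61.2 °C: -247 kJ/kg
liquid 61.2→-49.9 °C: -107.77 kJ/kg
Δh = -36.74 + -247 + -107.77 = -391.51 kJ/kg
Q = ṁ·Δh = 2032 kg/h × -391.51 kJ/kg = -795540 kJ/h
|Q| = 220.98 kW

Q_c = 221 kJ/s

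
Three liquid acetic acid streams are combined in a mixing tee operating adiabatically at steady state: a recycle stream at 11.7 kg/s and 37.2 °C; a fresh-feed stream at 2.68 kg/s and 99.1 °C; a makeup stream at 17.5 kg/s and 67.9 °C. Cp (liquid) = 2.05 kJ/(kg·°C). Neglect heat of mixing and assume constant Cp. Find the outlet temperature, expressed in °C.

Energy balance with Q = 0: Σ ṁᵢCp,ᵢ(T_out − Tᵢ) = 0
T_out = Σ ṁᵢCp,ᵢTᵢ / Σ ṁᵢCp,ᵢ
      = 3872.6 / 65.354 = 59.256 °C

T_out = 59.3 °C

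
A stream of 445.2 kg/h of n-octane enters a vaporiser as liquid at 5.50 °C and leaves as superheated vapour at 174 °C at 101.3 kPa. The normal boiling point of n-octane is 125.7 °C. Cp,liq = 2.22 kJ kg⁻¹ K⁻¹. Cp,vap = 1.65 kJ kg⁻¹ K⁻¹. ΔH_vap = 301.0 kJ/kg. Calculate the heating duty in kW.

liquid 5.50→125.7 °C: 266.84 kJ/kg
vaporisation at 125.7 °C: 301 kJ/kg
vapour 125.7→174 °C: 79.695 kJ/kg
Δh = 266.84 + 301 + 79.695 = 647.54 kJ/kg
Q = ṁ·Δh = 445.2 kg/h × 647.54 kJ/kg = 288280 kJ/h
|Q| = 80.079 kW

Q = 80.1 kW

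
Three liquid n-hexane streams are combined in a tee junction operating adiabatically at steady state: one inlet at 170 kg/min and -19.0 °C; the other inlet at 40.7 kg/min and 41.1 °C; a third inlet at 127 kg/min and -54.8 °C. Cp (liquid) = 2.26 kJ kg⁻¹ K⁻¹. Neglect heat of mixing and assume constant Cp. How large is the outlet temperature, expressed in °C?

T_out = -25.2 °C

No heat crosses the boundary, so H_out = H_in.
Σ ṁᵢCp,ᵢTᵢ = 170×2.26×-19.0 + 40.7×2.26×41.1 + 127×2.26×-54.8 = -19248
Σ ṁᵢCp,ᵢ = 170×2.26 + 40.7×2.26 + 127×2.26 = 763.2
T_out = -19248 / 763.2 = -25.22 °C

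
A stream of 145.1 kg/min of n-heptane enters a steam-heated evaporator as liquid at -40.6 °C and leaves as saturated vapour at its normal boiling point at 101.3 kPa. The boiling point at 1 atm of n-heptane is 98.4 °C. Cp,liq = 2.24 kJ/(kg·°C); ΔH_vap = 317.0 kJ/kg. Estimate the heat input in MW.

Q = 1.52 MW

liquid -40.6→98.4 °C: 311.36 kJ/kg
vaporisation at 98.4 °C: 317 kJ/kg
Δh = 311.36 + 317 = 628.36 kJ/kg
Q = ṁ·Δh = 145.1 kg/min × 628.36 kJ/kg = 91175 kJ/min
|Q| = 1519.6 kW = 1.5196 MW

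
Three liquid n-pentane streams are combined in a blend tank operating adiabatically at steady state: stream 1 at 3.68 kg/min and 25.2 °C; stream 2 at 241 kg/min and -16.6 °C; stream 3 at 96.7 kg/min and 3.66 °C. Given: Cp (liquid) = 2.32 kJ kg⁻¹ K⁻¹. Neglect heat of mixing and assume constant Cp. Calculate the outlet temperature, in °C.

No heat crosses the boundary, so H_out = H_in.
Σ ṁᵢCp,ᵢTᵢ = 3.68×2.32×25.2 + 241×2.32×-16.6 + 96.7×2.32×3.66 = -8245.1
Σ ṁᵢCp,ᵢ = 3.68×2.32 + 241×2.32 + 96.7×2.32 = 792
T_out = -8245.1 / 792 = -10.411 °C

T_out = -10.4 °C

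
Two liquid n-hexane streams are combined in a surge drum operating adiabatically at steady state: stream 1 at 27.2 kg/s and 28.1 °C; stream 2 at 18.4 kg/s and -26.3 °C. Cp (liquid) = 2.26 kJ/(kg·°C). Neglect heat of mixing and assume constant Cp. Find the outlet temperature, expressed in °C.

T_out = 6.15 °C

No heat crosses the boundary, so H_out = H_in.
T_out = Σ ṁᵢCp,ᵢTᵢ / Σ ṁᵢCp,ᵢ
      = 633.7 / 103.06 = 6.1491 °C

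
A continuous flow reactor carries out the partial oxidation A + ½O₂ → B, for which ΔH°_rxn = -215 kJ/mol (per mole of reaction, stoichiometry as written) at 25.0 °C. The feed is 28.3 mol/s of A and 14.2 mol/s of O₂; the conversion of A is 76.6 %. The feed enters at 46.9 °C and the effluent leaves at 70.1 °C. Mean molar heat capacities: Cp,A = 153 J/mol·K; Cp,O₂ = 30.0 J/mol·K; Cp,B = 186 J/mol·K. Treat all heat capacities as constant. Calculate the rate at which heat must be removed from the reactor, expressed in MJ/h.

Q_out = 16300 MJ/h

Extent of reaction ξ = 0.766 × 28.3 = 21.678 mol/s
Reaction term: ξ·ΔH°_rxn = 21.678 × -215 = -4660.7 kJ/s
Sensible, feed 46.9→25 °C: -104.15 kJ/s
Outlet flows (mol/s): A 6.6222, O₂ 3.3611, B 21.678
Sensible, products 25→70.1 °C: 232.09 kJ/s
Q = ΔH = -4532.8 kJ/s = -4532.8 kW
Heat removed = 16318 MJ/h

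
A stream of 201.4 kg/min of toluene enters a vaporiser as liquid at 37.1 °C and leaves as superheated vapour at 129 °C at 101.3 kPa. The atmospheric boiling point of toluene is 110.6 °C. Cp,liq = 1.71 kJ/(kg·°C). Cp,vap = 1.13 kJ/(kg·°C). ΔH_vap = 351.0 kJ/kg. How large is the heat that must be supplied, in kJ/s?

liquid 37.1→110.6 °C: 125.69 kJ/kg
vaporisation at 110.6 °C: 351 kJ/kg
vapour 110.6→129 °C: 20.792 kJ/kg
Δh = 125.69 + 351 + 20.792 = 497.48 kJ/kg
Q = ṁ·Δh = 201.4 kg/min × 497.48 kJ/kg = 100190 kJ/min
|Q| = 1669.9 kW

Q = 1670 kJ/s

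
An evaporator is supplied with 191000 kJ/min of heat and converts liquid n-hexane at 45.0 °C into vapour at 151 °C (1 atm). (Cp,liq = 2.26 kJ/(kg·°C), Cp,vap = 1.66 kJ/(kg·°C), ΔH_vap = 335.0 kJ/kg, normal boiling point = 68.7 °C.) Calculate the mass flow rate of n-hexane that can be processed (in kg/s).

ṁ = 6.06 kg/s

Δh = 2.26×(68.7−45.0) + 335.0 + 1.66×(151−68.7) = 525.18 kJ/kg
Q = 191000 kJ/min = 3183.3 kJ/s = 3183.3 kJ/s
ṁ = Q/Δh = 3183.3 / 525.18 = 6.0614 kg/s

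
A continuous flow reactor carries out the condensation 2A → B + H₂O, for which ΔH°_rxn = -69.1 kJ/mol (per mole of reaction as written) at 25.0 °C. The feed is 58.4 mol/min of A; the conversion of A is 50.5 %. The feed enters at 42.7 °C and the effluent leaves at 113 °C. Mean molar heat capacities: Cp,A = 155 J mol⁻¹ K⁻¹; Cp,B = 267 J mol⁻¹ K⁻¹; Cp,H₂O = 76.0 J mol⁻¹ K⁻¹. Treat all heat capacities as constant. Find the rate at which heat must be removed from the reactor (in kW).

Q_out = 5.66 kW

Extent of reaction ξ = 0.505 × 58.4 / 2 = 14.746 mol/min
Reaction term: ξ·ΔH°_rxn = 14.746 × -69.1 = -1018.9 kJ/min
Sensible, feed 42.7→25 °C: -160.22 kJ/min
Outlet flows (mol/min): A 28.908, B 14.746, H₂O 14.746
Sensible, products 25→113 °C: 839.4 kJ/min
Q = ΔH = -339.77 kJ/min = -5.6628 kW
Heat removed = 5.6628 kW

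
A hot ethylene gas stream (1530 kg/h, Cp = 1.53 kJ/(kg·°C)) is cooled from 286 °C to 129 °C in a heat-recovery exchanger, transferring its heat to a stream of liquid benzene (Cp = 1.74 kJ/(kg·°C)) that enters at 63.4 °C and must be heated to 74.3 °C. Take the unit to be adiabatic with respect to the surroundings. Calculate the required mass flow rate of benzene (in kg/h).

Heat released by hot stream: Q = 1530 × 1.53 × (286 − 129) = 367520 kJ/h
Energy balance on cold side (adiabatic exchanger): Q = ṁ_c·Cp_c·(T_c,out − T_c,in)
ṁ_c = 367520 / [1.74 × (74.3 − 63.4)] = 19378 kg/h

ṁ_c = 19400 kg/h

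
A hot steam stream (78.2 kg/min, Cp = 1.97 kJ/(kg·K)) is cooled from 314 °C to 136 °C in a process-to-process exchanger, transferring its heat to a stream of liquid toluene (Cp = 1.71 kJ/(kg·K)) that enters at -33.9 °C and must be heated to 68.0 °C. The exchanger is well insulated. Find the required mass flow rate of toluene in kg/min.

ṁ_c = 157 kg/min

Heat released by hot stream: Q = 78.2 × 1.97 × (314 − 136) = 27422 kJ/min
Energy balance on cold side (adiabatic exchanger): Q = ṁ_c·Cp_c·(T_c,out − T_c,in)
ṁ_c = 27422 / [1.71 × (68.0 − -33.9)] = 157.37 kg/min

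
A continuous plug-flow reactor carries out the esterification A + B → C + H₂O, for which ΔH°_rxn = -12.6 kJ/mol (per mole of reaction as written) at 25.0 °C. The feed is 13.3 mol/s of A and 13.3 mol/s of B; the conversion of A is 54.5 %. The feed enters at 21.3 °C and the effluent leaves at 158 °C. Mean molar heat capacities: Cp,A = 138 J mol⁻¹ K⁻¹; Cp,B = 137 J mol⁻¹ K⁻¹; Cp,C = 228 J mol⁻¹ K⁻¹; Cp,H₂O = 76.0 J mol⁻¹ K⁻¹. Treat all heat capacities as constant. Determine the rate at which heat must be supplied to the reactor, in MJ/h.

Extent of reaction ξ = 0.545 × 13.3 = 7.2485 mol/s
Reaction term: ξ·ΔH°_rxn = 7.2485 × -12.6 = -91.331 kJ/s
Sensible, feed 21.3→25 °C: 13.533 kJ/s
Outlet flows (mol/s): A 6.0515, B 6.0515, C 7.2485, H₂O 7.2485
Sensible, products 25→158 °C: 514.4 kJ/s
Q = ΔH = 436.61 kJ/s = 436.61 kW
Heat supplied = 1571.8 MJ/h

Q_in = 1570 MJ/h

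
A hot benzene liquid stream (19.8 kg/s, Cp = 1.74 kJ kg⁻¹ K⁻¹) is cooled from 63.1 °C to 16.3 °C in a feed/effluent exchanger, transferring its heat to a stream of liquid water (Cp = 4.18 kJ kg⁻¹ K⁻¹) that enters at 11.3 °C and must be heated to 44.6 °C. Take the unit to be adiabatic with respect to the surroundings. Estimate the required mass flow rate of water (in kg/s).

Heat released by hot stream: Q = 19.8 × 1.74 × (63.1 − 16.3) = 1612.4 kJ/s
Energy balance on cold side (adiabatic exchanger): Q = ṁ_c·Cp_c·(T_c,out − T_c,in)
ṁ_c = 1612.4 / [4.18 × (44.6 − 11.3)] = 11.583 kg/s

ṁ_c = 11.6 kg/s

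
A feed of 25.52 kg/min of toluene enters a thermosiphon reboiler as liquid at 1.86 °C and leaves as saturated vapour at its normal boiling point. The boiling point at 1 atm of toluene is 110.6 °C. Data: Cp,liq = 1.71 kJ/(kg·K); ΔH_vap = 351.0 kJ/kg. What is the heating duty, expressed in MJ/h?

Q = 822 MJ/h

liquid 1.86→110.6 °C: 185.95 kJ/kg
vaporisation at 110.6 °C: 351 kJ/kg
Δh = 185.95 + 351 = 536.95 kJ/kg
Q = ṁ·Δh = 25.52 kg/min × 536.95 kJ/kg = 13703 kJ/min
|Q| = 228.38 kW = 822.17 MJ/h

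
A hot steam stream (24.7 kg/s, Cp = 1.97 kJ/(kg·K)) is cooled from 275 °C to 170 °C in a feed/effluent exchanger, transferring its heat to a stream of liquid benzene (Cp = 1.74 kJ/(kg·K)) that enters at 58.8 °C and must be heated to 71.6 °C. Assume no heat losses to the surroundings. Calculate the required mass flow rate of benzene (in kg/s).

ṁ_c = 229 kg/s

Heat released by hot stream: Q = 24.7 × 1.97 × (275 − 170) = 5109.2 kJ/s
Energy balance on cold side (adiabatic exchanger): Q = ṁ_c·Cp_c·(T_c,out − T_c,in)
ṁ_c = 5109.2 / [1.74 × (71.6 − 58.8)] = 229.4 kg/s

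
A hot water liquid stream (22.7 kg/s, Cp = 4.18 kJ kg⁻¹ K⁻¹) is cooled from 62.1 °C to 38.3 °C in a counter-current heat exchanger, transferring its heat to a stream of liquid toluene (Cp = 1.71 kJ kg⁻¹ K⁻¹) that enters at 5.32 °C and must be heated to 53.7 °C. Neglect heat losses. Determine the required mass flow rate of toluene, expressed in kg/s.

ṁ_c = 27.3 kg/s

Heat released by hot stream: Q = 22.7 × 4.18 × (62.1 − 38.3) = 2258.3 kJ/s
Energy balance on cold side (adiabatic exchanger): Q = ṁ_c·Cp_c·(T_c,out − T_c,in)
ṁ_c = 2258.3 / [1.71 × (53.7 − 5.32)] = 27.297 kg/s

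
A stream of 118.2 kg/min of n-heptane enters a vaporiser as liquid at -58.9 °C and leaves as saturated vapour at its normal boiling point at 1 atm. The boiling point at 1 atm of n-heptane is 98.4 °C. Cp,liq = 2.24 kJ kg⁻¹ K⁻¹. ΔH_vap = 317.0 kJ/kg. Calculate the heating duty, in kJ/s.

Q = 1320 kJ/s

liquid -58.9→98.4 °C: 352.35 kJ/kg
vaporisation at 98.4 °C: 317 kJ/kg
Δh = 352.35 + 317 = 669.35 kJ/kg
Q = ṁ·Δh = 118.2 kg/min × 669.35 kJ/kg = 79117 kJ/min
|Q| = 1318.6 kW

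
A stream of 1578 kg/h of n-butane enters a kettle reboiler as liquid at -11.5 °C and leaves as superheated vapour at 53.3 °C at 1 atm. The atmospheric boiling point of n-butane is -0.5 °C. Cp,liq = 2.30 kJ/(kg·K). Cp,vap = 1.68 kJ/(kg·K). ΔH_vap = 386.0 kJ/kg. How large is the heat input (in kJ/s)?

Q = 220 kJ/s

liquid -11.5→-0.5 °C: 25.3 kJ/kg
vaporisation at -0.5 °C: 386 kJ/kg
vapour -0.5→53.3 °C: 90.384 kJ/kg
Δh = 25.3 + 386 + 90.384 = 501.68 kJ/kg
Q = ṁ·Δh = 1578 kg/h × 501.68 kJ/kg = 791660 kJ/h
|Q| = 219.9 kW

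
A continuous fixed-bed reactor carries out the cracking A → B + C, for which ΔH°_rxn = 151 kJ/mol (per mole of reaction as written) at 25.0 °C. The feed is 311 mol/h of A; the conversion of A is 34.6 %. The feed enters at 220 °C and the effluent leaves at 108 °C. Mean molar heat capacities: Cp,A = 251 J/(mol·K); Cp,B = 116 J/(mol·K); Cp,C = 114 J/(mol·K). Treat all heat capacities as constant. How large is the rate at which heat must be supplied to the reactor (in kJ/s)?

Q_in = 2.03 kJ/s

Extent of reaction ξ = 0.346 × 311 = 107.61 mol/h
Reaction term: ξ·ΔH°_rxn = 107.61 × 151 = 16249 kJ/h
Sensible, feed 220→25 °C: -15222 kJ/h
Outlet flows (mol/h): A 203.39, B 107.61, C 107.61
Sensible, products 25→108 °C: 6291.5 kJ/h
Q = ΔH = 7318.1 kJ/h = 2.0328 kW
Heat supplied = 2.0328 kJ/s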